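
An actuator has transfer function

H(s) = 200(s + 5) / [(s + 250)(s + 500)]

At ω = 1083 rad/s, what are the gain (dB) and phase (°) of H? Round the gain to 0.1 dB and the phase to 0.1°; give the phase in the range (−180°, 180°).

At s = jω = j1083:
zero (s+5): 5 + j1083 → |·| = √(5²+1083²) = √1172914 ≈ 1083, ∠ = arctan(1083/5) ≈ 89.74°
pole (s+250): 250 + j1083 → |·| = √(250²+1083²) = √1235389 ≈ 1111.5, ∠ = arctan(1083/250) ≈ 77.00°
pole (s+500): 500 + j1083 → |·| = √(500²+1083²) = √1422889 ≈ 1192.8, ∠ = arctan(1083/500) ≈ 65.22°
|H| = 200 · 1083 / 1.3258e+06 ≈ 0.16337
Gain = 20 log₁₀(0.16337) ≈ -15.74 dB
∠H = 89.74° − 142.22° = -52.48°

-15.7 dB, -52.5°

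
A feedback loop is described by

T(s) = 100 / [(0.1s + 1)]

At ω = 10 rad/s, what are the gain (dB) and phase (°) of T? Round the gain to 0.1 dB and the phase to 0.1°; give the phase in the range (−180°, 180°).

At ω = 10 rad/s:
pole (1 + j10·0.1) = 1 + j1 → |·| ≈ 1.4142, ∠ ≈ 45.00°
|T| = 100 · 1 / (1.4142) ≈ 70.711
Gain = 20 log₁₀(70.711) ≈ 36.99 dB
∠T = (0°) − (45.00°) = -45.00°

37.0 dB, -45.0°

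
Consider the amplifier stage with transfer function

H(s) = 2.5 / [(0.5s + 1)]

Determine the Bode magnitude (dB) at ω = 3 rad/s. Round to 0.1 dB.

2.8 dB

At ω = 3 rad/s:
pole (1 + j3·0.5) = 1 + j1.5 → |·| ≈ 1.8028, ∠ ≈ 56.31°
|H| = 2.5 · 1 / (1.8028) ≈ 1.3867
Gain = 20 log₁₀(1.3867) ≈ 2.84 dB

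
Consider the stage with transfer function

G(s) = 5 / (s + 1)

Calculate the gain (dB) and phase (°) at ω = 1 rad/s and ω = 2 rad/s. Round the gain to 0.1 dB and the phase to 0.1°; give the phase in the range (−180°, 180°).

At s = jω = j1:
pole (s+1): 1 + j1 → |·| = √(1²+1²) = √2 ≈ 1.4142, ∠ = arctan(1/1) ≈ 45.00°
|G| = 5 / 1.4142 ≈ 3.5356
Gain = 20 log₁₀(3.5356) ≈ 10.97 dB
∠G = 0.00° − 45.00° = -45.00°

At s = jω = j2:
pole (s+1): 1 + j2 → |·| = √(1²+2²) = √5 ≈ 2.2361, ∠ = arctan(2/1) ≈ 63.43°
|G| = 5 / 2.2361 ≈ 2.236
Gain = 20 log₁₀(2.236) ≈ 6.99 dB
∠G = 0.00° − 63.43° = -63.43°

ω = 1: 11.0 dB, -45.0°; ω = 2: 7.0 dB, -63.4°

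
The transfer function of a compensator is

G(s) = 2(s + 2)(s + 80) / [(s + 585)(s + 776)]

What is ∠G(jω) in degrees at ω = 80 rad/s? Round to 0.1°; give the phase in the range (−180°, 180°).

119.9°

At s = jω = j80:
zero (s+2): 2 + j80 → |·| = √(2²+80²) = √6404 ≈ 80.025, ∠ = arctan(80/2) ≈ 88.57°
zero (s+80): 80 + j80 → |·| = √(80²+80²) = √12800 ≈ 113.14, ∠ = arctan(80/80) ≈ 45.00°
pole (s+585): 585 + j80 → |·| = √(585²+80²) = √348625 ≈ 590.44, ∠ = arctan(80/585) ≈ 7.79°
pole (s+776): 776 + j80 → |·| = √(776²+80²) = √608576 ≈ 780.11, ∠ = arctan(80/776) ≈ 5.89°
∠G = 133.57° − 13.68° = 119.89°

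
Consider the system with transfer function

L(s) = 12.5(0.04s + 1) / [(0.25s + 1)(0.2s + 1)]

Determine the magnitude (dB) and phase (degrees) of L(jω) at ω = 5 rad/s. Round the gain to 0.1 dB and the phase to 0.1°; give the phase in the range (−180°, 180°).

15.0 dB, -85.0°

At ω = 5 rad/s:
zero (1 + j5·0.04) = 1 + j0.2 → |·| ≈ 1.0198, ∠ ≈ 11.31°
pole (1 + j5·0.25) = 1 + j1.25 → |·| ≈ 1.6008, ∠ ≈ 51.34°
pole (1 + j5·0.2) = 1 + j1 → |·| ≈ 1.4142, ∠ ≈ 45.00°
|L| = 12.5 · 1.0198 / (1.6008 · 1.4142) ≈ 5.6309
Gain = 20 log₁₀(5.6309) ≈ 15.01 dB
∠L = (11.31°) − (51.34° + 45.00°) = -85.03°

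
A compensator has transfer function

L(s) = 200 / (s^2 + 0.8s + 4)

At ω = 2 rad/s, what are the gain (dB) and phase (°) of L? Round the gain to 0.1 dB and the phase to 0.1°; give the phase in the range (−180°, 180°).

41.9 dB, -90.0°

At s = jω = j2:
quadratic: (j2)² + 0.8·j2 + 4 = 0 + j1.6 → |·| ≈ 1.6, ∠ ≈ 90.00°
|L| = 200 / 1.6 ≈ 125
Gain = 20 log₁₀(125) ≈ 41.94 dB
∠L = 0.00° − 90.00° = -90.00°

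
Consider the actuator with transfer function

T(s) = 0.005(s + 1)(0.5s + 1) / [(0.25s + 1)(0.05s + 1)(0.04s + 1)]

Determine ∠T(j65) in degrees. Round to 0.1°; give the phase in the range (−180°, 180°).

At ω = 65 rad/s:
zero (1 + j65·1) = 1 + j65 → |·| ≈ 65.008, ∠ ≈ 89.12°
zero (1 + j65·0.5) = 1 + j32.5 → |·| ≈ 32.515, ∠ ≈ 88.24°
pole (1 + j65·0.25) = 1 + j16.25 → |·| ≈ 16.281, ∠ ≈ 86.48°
pole (1 + j65·0.05) = 1 + j3.25 → |·| ≈ 3.4004, ∠ ≈ 72.90°
pole (1 + j65·0.04) = 1 + j2.6 → |·| ≈ 2.7857, ∠ ≈ 68.96°
∠T = (89.12° + 88.24°) − (86.48° + 72.90° + 68.96°) = -50.98°

-51.0°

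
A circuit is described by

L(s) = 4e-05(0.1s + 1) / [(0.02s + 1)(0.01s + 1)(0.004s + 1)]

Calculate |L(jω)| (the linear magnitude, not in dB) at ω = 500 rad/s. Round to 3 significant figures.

1.75e-05

At ω = 500 rad/s:
zero (1 + j500·0.1) = 1 + j50 → |·| ≈ 50.01, ∠ ≈ 88.85°
pole (1 + j500·0.02) = 1 + j10 → |·| ≈ 10.05, ∠ ≈ 84.29°
pole (1 + j500·0.01) = 1 + j5 → |·| ≈ 5.099, ∠ ≈ 78.69°
pole (1 + j500·0.004) = 1 + j2 → |·| ≈ 2.2361, ∠ ≈ 63.43°
|L| = 4e-05 · 50.01 / (10.05 · 5.099 · 2.2361) ≈ 1.7457e-05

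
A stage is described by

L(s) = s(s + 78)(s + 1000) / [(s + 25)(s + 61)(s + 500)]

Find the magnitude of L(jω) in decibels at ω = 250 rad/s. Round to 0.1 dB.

At s = jω = j250:
zero (s+78): 78 + j250 → |·| = √(78²+250²) = √68584 ≈ 261.89, ∠ = arctan(250/78) ≈ 72.67°
zero (s+1000): 1000 + j250 → |·| = √(1000²+250²) = √1062500 ≈ 1030.8, ∠ = arctan(250/1000) ≈ 14.04°
zero at origin: s = j250 → |·| = 250, ∠ = 90.00°
pole (s+25): 25 + j250 → |·| = √(25²+250²) = √63125 ≈ 251.25, ∠ = arctan(250/25) ≈ 84.29°
pole (s+61): 61 + j250 → |·| = √(61²+250²) = √66221 ≈ 257.33, ∠ = arctan(250/61) ≈ 76.29°
pole (s+500): 500 + j250 → |·| = √(500²+250²) = √312500 ≈ 559.02, ∠ = arctan(250/500) ≈ 26.57°
|L| = 1 · 6.7489e+07 / 3.6143e+07 ≈ 1.8673
Gain = 20 log₁₀(1.8673) ≈ 5.42 dB

5.4 dB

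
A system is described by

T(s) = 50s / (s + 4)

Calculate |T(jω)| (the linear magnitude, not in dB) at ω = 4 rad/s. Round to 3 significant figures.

35.4

At s = jω = j4:
zero at origin: s = j4 → |·| = 4, ∠ = 90.00°
pole (s+4): 4 + j4 → |·| = √(4²+4²) = √32 ≈ 5.6569, ∠ = arctan(4/4) ≈ 45.00°
|T| = 50 · 4 / 5.6569 ≈ 35.355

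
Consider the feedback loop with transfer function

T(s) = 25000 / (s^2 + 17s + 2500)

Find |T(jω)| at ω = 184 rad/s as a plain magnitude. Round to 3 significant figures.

At s = jω = j184:
quadratic: (j184)² + 17·j184 + 2500 = -31356 + j3128 → |·| ≈ 31512, ∠ ≈ 174.30°
|T| = 25000 / 31512 ≈ 0.79335

0.793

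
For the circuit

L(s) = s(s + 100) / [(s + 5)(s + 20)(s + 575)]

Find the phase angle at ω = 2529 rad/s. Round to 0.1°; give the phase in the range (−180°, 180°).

-78.9°

At s = jω = j2529:
zero (s+100): 100 + j2529 → |·| = √(100²+2529²) = √6405841 ≈ 2531, ∠ = arctan(2529/100) ≈ 87.74°
zero at origin: s = j2529 → |·| = 2529, ∠ = 90.00°
pole (s+5): 5 + j2529 → |·| = √(5²+2529²) = √6395866 ≈ 2529, ∠ = arctan(2529/5) ≈ 89.89°
pole (s+20): 20 + j2529 → |·| = √(20²+2529²) = √6396241 ≈ 2529.1, ∠ = arctan(2529/20) ≈ 89.55°
pole (s+575): 575 + j2529 → |·| = √(575²+2529²) = √6726466 ≈ 2593.5, ∠ = arctan(2529/575) ≈ 77.19°
∠L = 177.74° − 256.63° = -78.89°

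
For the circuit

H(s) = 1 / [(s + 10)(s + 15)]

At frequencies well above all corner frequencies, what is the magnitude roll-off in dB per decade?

Each pole contributes −20 dB/decade at high frequency; each zero contributes +20 dB/decade.
Net: 0 zero(s) − 2 pole(s) → -40 dB/decade.

-40 dB/decade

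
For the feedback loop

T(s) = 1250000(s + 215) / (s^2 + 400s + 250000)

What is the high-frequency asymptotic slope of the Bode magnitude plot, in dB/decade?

Each pole contributes −20 dB/decade at high frequency; each zero contributes +20 dB/decade.
Net: 1 zero(s) − 2 pole(s) → -20 dB/decade.

-20 dB/decade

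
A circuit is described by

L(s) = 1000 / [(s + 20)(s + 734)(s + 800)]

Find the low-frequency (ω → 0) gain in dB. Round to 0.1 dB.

L(0) = 1000 / (20·734·800) ≈ 8.515e-05
20 log₁₀(8.515e-05) ≈ -81.40 dB

-81.4 dB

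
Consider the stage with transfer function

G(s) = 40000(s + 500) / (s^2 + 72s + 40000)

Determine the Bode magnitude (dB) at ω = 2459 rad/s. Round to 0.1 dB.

At s = jω = j2459:
zero (s+500): 500 + j2459 → |·| = √(500²+2459²) = √6296681 ≈ 2509.3, ∠ = arctan(2459/500) ≈ 78.51°
quadratic: (j2459)² + 72·j2459 + 40000 = -6006681 + j177048 → |·| ≈ 6.0093e+06, ∠ ≈ 178.31°
|G| = 40000 · 2509.3 / 6.0093e+06 ≈ 16.703
Gain = 20 log₁₀(16.703) ≈ 24.46 dB

24.5 dB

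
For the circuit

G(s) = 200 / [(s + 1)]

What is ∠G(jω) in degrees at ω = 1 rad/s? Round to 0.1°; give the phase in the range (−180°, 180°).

At ω = 1 rad/s:
pole (1 + j1·1) = 1 + j1 → |·| ≈ 1.4142, ∠ ≈ 45.00°
∠G = (0°) − (45.00°) = -45.00°

-45.0°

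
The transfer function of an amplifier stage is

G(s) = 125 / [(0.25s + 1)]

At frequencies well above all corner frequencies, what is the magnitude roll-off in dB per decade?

-20 dB/decade

Each pole contributes −20 dB/decade at high frequency; each zero contributes +20 dB/decade.
Net: 0 zero(s) − 1 pole(s) → -20 dB/decade.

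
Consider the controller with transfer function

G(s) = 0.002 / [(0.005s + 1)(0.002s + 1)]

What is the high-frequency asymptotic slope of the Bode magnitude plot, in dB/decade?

Each pole contributes −20 dB/decade at high frequency; each zero contributes +20 dB/decade.
Net: 0 zero(s) − 2 pole(s) → -40 dB/decade.

-40 dB/decade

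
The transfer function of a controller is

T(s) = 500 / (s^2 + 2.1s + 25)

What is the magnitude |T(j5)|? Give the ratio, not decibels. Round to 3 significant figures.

47.6

At s = jω = j5:
quadratic: (j5)² + 2.1·j5 + 25 = 0 + j10.5 → |·| ≈ 10.5, ∠ ≈ 90.00°
|T| = 500 / 10.5 ≈ 47.619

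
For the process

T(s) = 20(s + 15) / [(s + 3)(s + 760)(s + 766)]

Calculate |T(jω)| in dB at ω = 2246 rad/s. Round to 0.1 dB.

At s = jω = j2246:
zero (s+15): 15 + j2246 → |·| = √(15²+2246²) = √5044741 ≈ 2246.1, ∠ = arctan(2246/15) ≈ 89.62°
pole (s+3): 3 + j2246 → |·| = √(3²+2246²) = √5044525 ≈ 2246, ∠ = arctan(2246/3) ≈ 89.92°
pole (s+760): 760 + j2246 → |·| = √(760²+2246²) = √5622116 ≈ 2371.1, ∠ = arctan(2246/760) ≈ 71.31°
pole (s+766): 766 + j2246 → |·| = √(766²+2246²) = √5631272 ≈ 2373, ∠ = arctan(2246/766) ≈ 71.17°
|T| = 20 · 2246.1 / 1.2637e+10 ≈ 3.5548e-06
Gain = 20 log₁₀(3.5548e-06) ≈ -108.98 dB

-109.0 dB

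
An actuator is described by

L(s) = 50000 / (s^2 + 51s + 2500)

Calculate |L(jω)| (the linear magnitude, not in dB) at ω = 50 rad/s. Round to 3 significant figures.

At s = jω = j50:
quadratic: (j50)² + 51·j50 + 2500 = 0 + j2550 → |·| ≈ 2550, ∠ ≈ 90.00°
|L| = 50000 / 2550 ≈ 19.608

19.6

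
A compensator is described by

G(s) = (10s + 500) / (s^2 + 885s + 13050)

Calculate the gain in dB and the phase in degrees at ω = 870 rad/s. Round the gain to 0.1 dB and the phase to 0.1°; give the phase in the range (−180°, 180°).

-41.8 dB, -47.3°

Substitute s = j870:
Numerator: 10(j870) + 500 = 500 + j8700
Denominator: (j870)^2 + 885(j870) + 13050 = -743850 + j769950
|N| = √(500² + 8700²) ≈ 8714.4, ∠N ≈ 86.71°
|D| = √(743850² + 769950²) ≈ 1.0706e+06, ∠D ≈ 134.01°
|G| = 8714.4 / 1.0706e+06 ≈ 0.0081397
Gain = 20 log₁₀(0.0081397) ≈ -41.79 dB
∠G = 86.71° − 134.01° = -47.30°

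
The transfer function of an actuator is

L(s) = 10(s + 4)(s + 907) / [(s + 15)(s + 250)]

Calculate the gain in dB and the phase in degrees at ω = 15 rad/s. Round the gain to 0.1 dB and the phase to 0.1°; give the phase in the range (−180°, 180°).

At s = jω = j15:
zero (s+4): 4 + j15 → |·| = √(4²+15²) = √241 ≈ 15.524, ∠ = arctan(15/4) ≈ 75.07°
zero (s+907): 907 + j15 → |·| = √(907²+15²) = √822874 ≈ 907.12, ∠ = arctan(15/907) ≈ 0.95°
pole (s+15): 15 + j15 → |·| = √(15²+15²) = √450 ≈ 21.213, ∠ = arctan(15/15) ≈ 45.00°
pole (s+250): 250 + j15 → |·| = √(250²+15²) = √62725 ≈ 250.45, ∠ = arctan(15/250) ≈ 3.43°
|L| = 10 · 14082 / 5312.8 ≈ 26.506
Gain = 20 log₁₀(26.506) ≈ 28.47 dB
∠L = 76.02° − 48.43° = 27.59°

28.5 dB, 27.6°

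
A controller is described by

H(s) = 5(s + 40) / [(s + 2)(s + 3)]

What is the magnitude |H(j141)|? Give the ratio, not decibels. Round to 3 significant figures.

At s = jω = j141:
zero (s+40): 40 + j141 → |·| = √(40²+141²) = √21481 ≈ 146.56, ∠ = arctan(141/40) ≈ 74.16°
pole (s+2): 2 + j141 → |·| = √(2²+141²) = √19885 ≈ 141.01, ∠ = arctan(141/2) ≈ 89.19°
pole (s+3): 3 + j141 → |·| = √(3²+141²) = √19890 ≈ 141.03, ∠ = arctan(141/3) ≈ 88.78°
|H| = 5 · 146.56 / 19887 ≈ 0.036848

0.0368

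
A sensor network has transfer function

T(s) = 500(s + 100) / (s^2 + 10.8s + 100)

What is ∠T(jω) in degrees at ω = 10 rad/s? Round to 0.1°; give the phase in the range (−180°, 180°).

At s = jω = j10:
zero (s+100): 100 + j10 → |·| = √(100²+10²) = √10100 ≈ 100.5, ∠ = arctan(10/100) ≈ 5.71°
quadratic: (j10)² + 10.8·j10 + 100 = 0 + j108 → |·| ≈ 108, ∠ ≈ 90.00°
∠T = 5.71° − 90.00° = -84.29°

-84.3°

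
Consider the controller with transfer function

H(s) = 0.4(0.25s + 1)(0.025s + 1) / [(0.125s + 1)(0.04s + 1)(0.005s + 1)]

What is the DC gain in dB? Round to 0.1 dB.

H(0) = 0.4 · 1 / 1 = 0.4
20 log₁₀(0.4) ≈ -7.96 dB

-8.0 dB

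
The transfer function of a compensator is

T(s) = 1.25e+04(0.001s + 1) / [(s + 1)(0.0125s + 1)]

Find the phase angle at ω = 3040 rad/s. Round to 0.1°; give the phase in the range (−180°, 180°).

-106.7°

At ω = 3040 rad/s:
zero (1 + j3040·0.001) = 1 + j3.04 → |·| ≈ 3.2002, ∠ ≈ 71.79°
pole (1 + j3040·1) = 1 + j3040 → |·| ≈ 3040, ∠ ≈ 89.98°
pole (1 + j3040·0.0125) = 1 + j38 → |·| ≈ 38.013, ∠ ≈ 88.49°
∠T = (71.79°) − (89.98° + 88.49°) = -106.68°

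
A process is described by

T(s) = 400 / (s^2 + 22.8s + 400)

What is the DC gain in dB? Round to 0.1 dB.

T(0) = 400 / 400 = 1
20 log₁₀(1) ≈ 0.00 dB

0.0 dB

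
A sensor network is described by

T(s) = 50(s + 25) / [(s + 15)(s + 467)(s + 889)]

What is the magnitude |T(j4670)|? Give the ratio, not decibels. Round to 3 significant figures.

At s = jω = j4670:
zero (s+25): 25 + j4670 → |·| = √(25²+4670²) = √21809525 ≈ 4670.1, ∠ = arctan(4670/25) ≈ 89.69°
pole (s+15): 15 + j4670 → |·| = √(15²+4670²) = √21809125 ≈ 4670, ∠ = arctan(4670/15) ≈ 89.82°
pole (s+467): 467 + j4670 → |·| = √(467²+4670²) = √22026989 ≈ 4693.3, ∠ = arctan(4670/467) ≈ 84.29°
pole (s+889): 889 + j4670 → |·| = √(889²+4670²) = √22599221 ≈ 4753.9, ∠ = arctan(4670/889) ≈ 79.22°
|T| = 50 · 4670.1 / 1.0419e+11 ≈ 2.2411e-06

2.24e-06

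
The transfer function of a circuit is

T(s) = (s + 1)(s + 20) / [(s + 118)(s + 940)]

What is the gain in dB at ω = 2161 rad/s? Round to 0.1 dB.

-0.8 dB

At s = jω = j2161:
zero (s+1): 1 + j2161 → |·| = √(1²+2161²) = √4669922 ≈ 2161, ∠ = arctan(2161/1) ≈ 89.97°
zero (s+20): 20 + j2161 → |·| = √(20²+2161²) = √4670321 ≈ 2161.1, ∠ = arctan(2161/20) ≈ 89.47°
pole (s+118): 118 + j2161 → |·| = √(118²+2161²) = √4683845 ≈ 2164.2, ∠ = arctan(2161/118) ≈ 86.87°
pole (s+940): 940 + j2161 → |·| = √(940²+2161²) = √5553521 ≈ 2356.6, ∠ = arctan(2161/940) ≈ 66.49°
|T| = 1 · 4.6701e+06 / 5.1002e+06 ≈ 0.91567
Gain = 20 log₁₀(0.91567) ≈ -0.77 dB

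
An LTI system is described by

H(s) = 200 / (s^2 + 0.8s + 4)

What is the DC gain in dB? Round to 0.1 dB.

H(0) = 200 / 4 = 50
20 log₁₀(50) ≈ 33.98 dB

34.0 dB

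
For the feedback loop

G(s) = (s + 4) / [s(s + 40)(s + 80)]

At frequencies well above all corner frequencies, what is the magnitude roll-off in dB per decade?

-40 dB/decade

Each pole contributes −20 dB/decade at high frequency; each zero contributes +20 dB/decade.
Net: 1 zero(s) − 3 pole(s) → -40 dB/decade.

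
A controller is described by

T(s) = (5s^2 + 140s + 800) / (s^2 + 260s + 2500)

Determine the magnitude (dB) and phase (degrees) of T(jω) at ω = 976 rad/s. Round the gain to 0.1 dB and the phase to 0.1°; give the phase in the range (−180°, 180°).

13.7 dB, 13.3°

Substitute s = j976:
Numerator: 5(j976)^2 + 140(j976) + 800 = -4762080 + j136640
Denominator: (j976)^2 + 260(j976) + 2500 = -950076 + j253760
|N| = √(4762080² + 136640²) ≈ 4.764e+06, ∠N ≈ 178.36°
|D| = √(950076² + 253760²) ≈ 9.8338e+05, ∠D ≈ 165.05°
|T| = 4.764e+06 / 9.8338e+05 ≈ 4.8445
Gain = 20 log₁₀(4.8445) ≈ 13.70 dB
∠T = 178.36° − 165.05° = 13.31°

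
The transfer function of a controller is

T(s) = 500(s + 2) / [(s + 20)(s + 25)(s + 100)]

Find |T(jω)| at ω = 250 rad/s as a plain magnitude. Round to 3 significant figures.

0.00737

At s = jω = j250:
zero (s+2): 2 + j250 → |·| = √(2²+250²) = √62504 ≈ 250.01, ∠ = arctan(250/2) ≈ 89.54°
pole (s+20): 20 + j250 → |·| = √(20²+250²) = √62900 ≈ 250.8, ∠ = arctan(250/20) ≈ 85.43°
pole (s+25): 25 + j250 → |·| = √(25²+250²) = √63125 ≈ 251.25, ∠ = arctan(250/25) ≈ 84.29°
pole (s+100): 100 + j250 → |·| = √(100²+250²) = √72500 ≈ 269.26, ∠ = arctan(250/100) ≈ 68.20°
|T| = 500 · 250.01 / 1.6967e+07 ≈ 0.0073675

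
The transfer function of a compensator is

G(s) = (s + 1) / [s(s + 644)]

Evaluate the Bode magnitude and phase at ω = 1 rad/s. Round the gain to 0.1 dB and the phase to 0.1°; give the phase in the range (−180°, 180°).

At s = jω = j1:
zero (s+1): 1 + j1 → |·| = √(1²+1²) = √2 ≈ 1.4142, ∠ = arctan(1/1) ≈ 45.00°
pole (s+644): 644 + j1 → |·| = √(644²+1²) = √414737 ≈ 644, ∠ = arctan(1/644) ≈ 0.09°
pole at origin: |s| = 1, ∠ = 90.00° (in denominator)
|G| = 1 · 1.4142 / 644 ≈ 0.002196
Gain = 20 log₁₀(0.002196) ≈ -53.17 dB
∠G = 45.00° − 90.09° = -45.09°

-53.2 dB, -45.1°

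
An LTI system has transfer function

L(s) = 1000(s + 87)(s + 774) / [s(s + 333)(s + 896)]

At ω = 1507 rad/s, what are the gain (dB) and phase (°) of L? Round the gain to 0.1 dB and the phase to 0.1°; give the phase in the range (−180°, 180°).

-4.1 dB, -77.3°

At s = jω = j1507:
zero (s+87): 87 + j1507 → |·| = √(87²+1507²) = √2278618 ≈ 1509.5, ∠ = arctan(1507/87) ≈ 86.70°
zero (s+774): 774 + j1507 → |·| = √(774²+1507²) = √2870125 ≈ 1694.1, ∠ = arctan(1507/774) ≈ 62.81°
pole (s+333): 333 + j1507 → |·| = √(333²+1507²) = √2381938 ≈ 1543.4, ∠ = arctan(1507/333) ≈ 77.54°
pole (s+896): 896 + j1507 → |·| = √(896²+1507²) = √3073865 ≈ 1753.2, ∠ = arctan(1507/896) ≈ 59.27°
pole at origin: |s| = 1507, ∠ = 90.00° (in denominator)
|L| = 1000 · 2.5572e+06 / 4.0778e+09 ≈ 0.6271
Gain = 20 log₁₀(0.6271) ≈ -4.05 dB
∠L = 149.51° − 226.81° = -77.30°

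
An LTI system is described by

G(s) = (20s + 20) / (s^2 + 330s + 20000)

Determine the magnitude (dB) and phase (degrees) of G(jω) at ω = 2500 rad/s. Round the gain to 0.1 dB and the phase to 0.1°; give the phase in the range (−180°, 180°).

Substitute s = j2500:
Numerator: 20(j2500) + 20 = 20 + j50000
Denominator: (j2500)^2 + 330(j2500) + 20000 = -6230000 + j825000
|N| = √(20² + 50000²) ≈ 50000, ∠N ≈ 89.98°
|D| = √(6230000² + 825000²) ≈ 6.2844e+06, ∠D ≈ 172.46°
|G| = 50000 / 6.2844e+06 ≈ 0.0079562
Gain = 20 log₁₀(0.0079562) ≈ -41.99 dB
∠G = 89.98° − 172.46° = -82.48°

-42.0 dB, -82.5°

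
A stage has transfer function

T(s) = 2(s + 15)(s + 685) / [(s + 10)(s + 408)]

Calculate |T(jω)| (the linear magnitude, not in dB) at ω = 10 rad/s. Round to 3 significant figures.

4.28

At s = jω = j10:
zero (s+15): 15 + j10 → |·| = √(15²+10²) = √325 ≈ 18.028, ∠ = arctan(10/15) ≈ 33.69°
zero (s+685): 685 + j10 → |·| = √(685²+10²) = √469325 ≈ 685.07, ∠ = arctan(10/685) ≈ 0.84°
pole (s+10): 10 + j10 → |·| = √(10²+10²) = √200 ≈ 14.142, ∠ = arctan(10/10) ≈ 45.00°
pole (s+408): 408 + j10 → |·| = √(408²+10²) = √166564 ≈ 408.12, ∠ = arctan(10/408) ≈ 1.40°
|T| = 2 · 12350 / 5771.6 ≈ 4.2796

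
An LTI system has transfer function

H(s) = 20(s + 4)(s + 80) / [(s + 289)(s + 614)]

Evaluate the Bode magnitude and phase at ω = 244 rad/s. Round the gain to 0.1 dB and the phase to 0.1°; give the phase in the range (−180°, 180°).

At s = jω = j244:
zero (s+4): 4 + j244 → |·| = √(4²+244²) = √59552 ≈ 244.03, ∠ = arctan(244/4) ≈ 89.06°
zero (s+80): 80 + j244 → |·| = √(80²+244²) = √65936 ≈ 256.78, ∠ = arctan(244/80) ≈ 71.85°
pole (s+289): 289 + j244 → |·| = √(289²+244²) = √143057 ≈ 378.23, ∠ = arctan(244/289) ≈ 40.17°
pole (s+614): 614 + j244 → |·| = √(614²+244²) = √436532 ≈ 660.71, ∠ = arctan(244/614) ≈ 21.67°
|H| = 20 · 62662 / 2.499e+05 ≈ 5.015
Gain = 20 log₁₀(5.015) ≈ 14.01 dB
∠H = 160.91° − 61.84° = 99.07°

14.0 dB, 99.1°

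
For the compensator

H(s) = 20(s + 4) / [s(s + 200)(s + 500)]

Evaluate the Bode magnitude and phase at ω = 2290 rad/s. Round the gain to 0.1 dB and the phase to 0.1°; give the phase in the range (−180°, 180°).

At s = jω = j2290:
zero (s+4): 4 + j2290 → |·| = √(4²+2290²) = √5244116 ≈ 2290, ∠ = arctan(2290/4) ≈ 89.90°
pole (s+200): 200 + j2290 → |·| = √(200²+2290²) = √5284100 ≈ 2298.7, ∠ = arctan(2290/200) ≈ 85.01°
pole (s+500): 500 + j2290 → |·| = √(500²+2290²) = √5494100 ≈ 2343.9, ∠ = arctan(2290/500) ≈ 77.68°
pole at origin: |s| = 2290, ∠ = 90.00° (in denominator)
|H| = 20 · 2290 / 1.2338e+10 ≈ 3.7121e-06
Gain = 20 log₁₀(3.7121e-06) ≈ -108.61 dB
∠H = 89.90° − 252.69° = -162.79°

-108.6 dB, -162.8°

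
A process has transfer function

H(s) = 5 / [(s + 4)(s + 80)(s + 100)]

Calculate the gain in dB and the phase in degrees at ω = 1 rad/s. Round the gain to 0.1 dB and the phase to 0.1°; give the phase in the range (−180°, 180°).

-76.4 dB, -15.3°

At s = jω = j1:
pole (s+4): 4 + j1 → |·| = √(4²+1²) = √17 ≈ 4.1231, ∠ = arctan(1/4) ≈ 14.04°
pole (s+80): 80 + j1 → |·| = √(80²+1²) = √6401 ≈ 80.006, ∠ = arctan(1/80) ≈ 0.72°
pole (s+100): 100 + j1 → |·| = √(100²+1²) = √10001 ≈ 100, ∠ = arctan(1/100) ≈ 0.57°
|H| = 5 / 32987 ≈ 0.00015157
Gain = 20 log₁₀(0.00015157) ≈ -76.39 dB
∠H = 0.00° − 15.33° = -15.33°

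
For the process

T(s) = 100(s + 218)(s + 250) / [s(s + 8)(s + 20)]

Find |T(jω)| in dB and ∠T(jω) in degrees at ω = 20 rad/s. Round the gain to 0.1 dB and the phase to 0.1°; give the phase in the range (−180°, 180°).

At s = jω = j20:
zero (s+218): 218 + j20 → |·| = √(218²+20²) = √47924 ≈ 218.92, ∠ = arctan(20/218) ≈ 5.24°
zero (s+250): 250 + j20 → |·| = √(250²+20²) = √62900 ≈ 250.8, ∠ = arctan(20/250) ≈ 4.57°
pole (s+8): 8 + j20 → |·| = √(8²+20²) = √464 ≈ 21.541, ∠ = arctan(20/8) ≈ 68.20°
pole (s+20): 20 + j20 → |·| = √(20²+20²) = √800 ≈ 28.284, ∠ = arctan(20/20) ≈ 45.00°
pole at origin: |s| = 20, ∠ = 90.00° (in denominator)
|T| = 100 · 54905 / 12185 ≈ 450.59
Gain = 20 log₁₀(450.59) ≈ 53.08 dB
∠T = 9.81° − 203.20° = -193.39° ≡ 166.61° (principal value)

53.1 dB, 166.6°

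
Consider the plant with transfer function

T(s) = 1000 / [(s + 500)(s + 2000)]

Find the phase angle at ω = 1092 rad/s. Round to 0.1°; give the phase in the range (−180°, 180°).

-94.0°

At s = jω = j1092:
pole (s+500): 500 + j1092 → |·| = √(500²+1092²) = √1442464 ≈ 1201, ∠ = arctan(1092/500) ≈ 65.40°
pole (s+2000): 2000 + j1092 → |·| = √(2000²+1092²) = √5192464 ≈ 2278.7, ∠ = arctan(1092/2000) ≈ 28.63°
∠T = 0.00° − 94.03° = -94.03°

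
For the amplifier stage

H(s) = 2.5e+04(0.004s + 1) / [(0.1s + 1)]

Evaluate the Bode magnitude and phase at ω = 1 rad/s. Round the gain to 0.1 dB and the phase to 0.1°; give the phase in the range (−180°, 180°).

At ω = 1 rad/s:
zero (1 + j1·0.004) = 1 + j0.004 → |·| ≈ 1, ∠ ≈ 0.23°
pole (1 + j1·0.1) = 1 + j0.1 → |·| ≈ 1.005, ∠ ≈ 5.71°
|H| = 2.5e+04 · 1 / (1.005) ≈ 24876
Gain = 20 log₁₀(24876) ≈ 87.92 dB
∠H = (0.23°) − (5.71°) = -5.48°

87.9 dB, -5.5°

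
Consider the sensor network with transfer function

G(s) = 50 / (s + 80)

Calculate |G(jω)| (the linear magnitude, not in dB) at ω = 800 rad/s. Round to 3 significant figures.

Substitute s = j800:
Numerator: 50 = 50 + j0
Denominator: (j800) + 80 = 80 + j800
|N| = √(50² + 0²) ≈ 50, ∠N ≈ 0.00°
|D| = √(80² + 800²) ≈ 803.99, ∠D ≈ 84.29°
|G| = 50 / 803.99 ≈ 0.06219

0.0622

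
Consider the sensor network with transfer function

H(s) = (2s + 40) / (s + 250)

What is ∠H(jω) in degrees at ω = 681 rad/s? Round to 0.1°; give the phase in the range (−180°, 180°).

Substitute s = j681:
Numerator: 2(j681) + 40 = 40 + j1362
Denominator: (j681) + 250 = 250 + j681
|N| = √(40² + 1362²) ≈ 1362.6, ∠N ≈ 88.32°
|D| = √(250² + 681²) ≈ 725.44, ∠D ≈ 69.84°
∠H = 88.32° − 69.84° = 18.48°

18.5°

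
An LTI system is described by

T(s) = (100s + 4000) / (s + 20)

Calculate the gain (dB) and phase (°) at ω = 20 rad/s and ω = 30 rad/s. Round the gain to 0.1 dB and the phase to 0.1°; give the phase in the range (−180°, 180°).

ω = 20: 44.0 dB, -18.4°; ω = 30: 42.8 dB, -19.4°

Substitute s = j20:
Numerator: 100(j20) + 4000 = 4000 + j2000
Denominator: (j20) + 20 = 20 + j20
|N| = √(4000² + 2000²) ≈ 4472.1, ∠N ≈ 26.57°
|D| = √(20² + 20²) ≈ 28.284, ∠D ≈ 45.00°
|T| = 4472.1 / 28.284 ≈ 158.11
Gain = 20 log₁₀(158.11) ≈ 43.98 dB
∠T = 26.57° − 45.00° = -18.43°

Substitute s = j30:
Numerator: 100(j30) + 4000 = 4000 + j3000
Denominator: (j30) + 20 = 20 + j30
|N| = √(4000² + 3000²) ≈ 5000, ∠N ≈ 36.87°
|D| = √(20² + 30²) ≈ 36.056, ∠D ≈ 56.31°
|T| = 5000 / 36.056 ≈ 138.67
Gain = 20 log₁₀(138.67) ≈ 42.84 dB
∠T = 36.87° − 56.31° = -19.44°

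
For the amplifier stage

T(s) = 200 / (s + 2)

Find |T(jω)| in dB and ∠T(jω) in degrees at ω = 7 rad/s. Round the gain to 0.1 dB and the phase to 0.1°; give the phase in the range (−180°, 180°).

At s = jω = j7:
pole (s+2): 2 + j7 → |·| = √(2²+7²) = √53 ≈ 7.2801, ∠ = arctan(7/2) ≈ 74.05°
|T| = 200 / 7.2801 ≈ 27.472
Gain = 20 log₁₀(27.472) ≈ 28.78 dB
∠T = 0.00° − 74.05° = -74.05°

28.8 dB, -74.1°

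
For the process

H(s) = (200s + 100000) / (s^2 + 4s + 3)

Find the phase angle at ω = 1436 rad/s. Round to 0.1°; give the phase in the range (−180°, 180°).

Substitute s = j1436:
Numerator: 200(j1436) + 100000 = 100000 + j287200
Denominator: (j1436)^2 + 4(j1436) + 3 = -2062093 + j5744
|N| = √(100000² + 287200²) ≈ 3.0411e+05, ∠N ≈ 70.80°
|D| = √(2062093² + 5744²) ≈ 2.0621e+06, ∠D ≈ 179.84°
∠H = 70.80° − 179.84° = -109.04°

-109.0°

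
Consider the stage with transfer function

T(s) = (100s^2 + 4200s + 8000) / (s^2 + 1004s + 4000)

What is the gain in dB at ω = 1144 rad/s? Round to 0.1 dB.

Substitute s = j1144:
Numerator: 100(j1144)^2 + 4200(j1144) + 8000 = -130865600 + j4804800
Denominator: (j1144)^2 + 1004(j1144) + 4000 = -1304736 + j1148576
|N| = √(130865600² + 4804800²) ≈ 1.3095e+08, ∠N ≈ 177.90°
|D| = √(1304736² + 1148576²) ≈ 1.7383e+06, ∠D ≈ 138.64°
|T| = 1.3095e+08 / 1.7383e+06 ≈ 75.332
Gain = 20 log₁₀(75.332) ≈ 37.54 dB

37.5 dB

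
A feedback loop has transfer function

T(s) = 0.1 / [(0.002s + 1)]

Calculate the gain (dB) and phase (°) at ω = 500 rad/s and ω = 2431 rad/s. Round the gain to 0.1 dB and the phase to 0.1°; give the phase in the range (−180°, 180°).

ω = 500: -23.0 dB, -45.0°; ω = 2431: -33.9 dB, -78.4°

At ω = 500 rad/s:
pole (1 + j500·0.002) = 1 + j1 → |·| ≈ 1.4142, ∠ ≈ 45.00°
|T| = 0.1 · 1 / (1.4142) ≈ 0.070711
Gain = 20 log₁₀(0.070711) ≈ -23.01 dB
∠T = (0°) − (45.00°) = -45.00°

At ω = 2431 rad/s:
pole (1 + j2431·0.002) = 1 + j4.862 → |·| ≈ 4.9638, ∠ ≈ 78.38°
|T| = 0.1 · 1 / (4.9638) ≈ 0.020146
Gain = 20 log₁₀(0.020146) ≈ -33.92 dB
∠T = (0°) − (78.38°) = -78.38°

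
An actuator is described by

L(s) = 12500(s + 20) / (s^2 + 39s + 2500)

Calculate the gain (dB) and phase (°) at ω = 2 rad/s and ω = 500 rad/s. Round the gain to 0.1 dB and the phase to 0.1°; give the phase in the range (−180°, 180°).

At s = jω = j2:
zero (s+20): 20 + j2 → |·| = √(20²+2²) = √404 ≈ 20.1, ∠ = arctan(2/20) ≈ 5.71°
quadratic: (j2)² + 39·j2 + 2500 = 2496 + j78 → |·| ≈ 2497.2, ∠ ≈ 1.79°
|L| = 12500 · 20.1 / 2497.2 ≈ 100.61
Gain = 20 log₁₀(100.61) ≈ 40.05 dB
∠L = 5.71° − 1.79° = 3.92°

At s = jω = j500:
zero (s+20): 20 + j500 → |·| = √(20²+500²) = √250400 ≈ 500.4, ∠ = arctan(500/20) ≈ 87.71°
quadratic: (j500)² + 39·j500 + 2500 = -247500 + j19500 → |·| ≈ 2.4827e+05, ∠ ≈ 175.50°
|L| = 12500 · 500.4 / 2.4827e+05 ≈ 25.194
Gain = 20 log₁₀(25.194) ≈ 28.03 dB
∠L = 87.71° − 175.50° = -87.79°

ω = 2: 40.1 dB, 3.9°; ω = 500: 28.0 dB, -87.8°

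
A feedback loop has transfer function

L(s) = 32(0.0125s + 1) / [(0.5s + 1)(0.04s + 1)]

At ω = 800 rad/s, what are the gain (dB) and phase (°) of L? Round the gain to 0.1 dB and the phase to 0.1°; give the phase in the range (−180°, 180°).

At ω = 800 rad/s:
zero (1 + j800·0.0125) = 1 + j10 → |·| ≈ 10.05, ∠ ≈ 84.29°
pole (1 + j800·0.5) = 1 + j400 → |·| ≈ 400, ∠ ≈ 89.86°
pole (1 + j800·0.04) = 1 + j32 → |·| ≈ 32.016, ∠ ≈ 88.21°
|L| = 32 · 10.05 / (400 · 32.016) ≈ 0.025112
Gain = 20 log₁₀(0.025112) ≈ -32.00 dB
∠L = (84.29°) − (89.86° + 88.21°) = -93.78°

-32.0 dB, -93.8°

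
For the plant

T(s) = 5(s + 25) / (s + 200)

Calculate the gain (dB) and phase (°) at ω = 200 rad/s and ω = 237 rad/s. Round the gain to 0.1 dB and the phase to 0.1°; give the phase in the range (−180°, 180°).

ω = 200: 11.0 dB, 37.9°; ω = 237: 11.7 dB, 34.1°

At s = jω = j200:
zero (s+25): 25 + j200 → |·| = √(25²+200²) = √40625 ≈ 201.56, ∠ = arctan(200/25) ≈ 82.87°
pole (s+200): 200 + j200 → |·| = √(200²+200²) = √80000 ≈ 282.84, ∠ = arctan(200/200) ≈ 45.00°
|T| = 5 · 201.56 / 282.84 ≈ 3.5631
Gain = 20 log₁₀(3.5631) ≈ 11.04 dB
∠T = 82.87° − 45.00° = 37.87°

At s = jω = j237:
zero (s+25): 25 + j237 → |·| = √(25²+237²) = √56794 ≈ 238.31, ∠ = arctan(237/25) ≈ 83.98°
pole (s+200): 200 + j237 → |·| = √(200²+237²) = √96169 ≈ 310.11, ∠ = arctan(237/200) ≈ 49.84°
|T| = 5 · 238.31 / 310.11 ≈ 3.8423
Gain = 20 log₁₀(3.8423) ≈ 11.69 dB
∠T = 83.98° − 49.84° = 34.14°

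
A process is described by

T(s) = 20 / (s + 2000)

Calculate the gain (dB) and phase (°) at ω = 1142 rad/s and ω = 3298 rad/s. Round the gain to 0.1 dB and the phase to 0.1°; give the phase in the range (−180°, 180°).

Substitute s = j1142:
Numerator: 20 = 20 + j0
Denominator: (j1142) + 2000 = 2000 + j1142
|N| = √(20² + 0²) ≈ 20, ∠N ≈ 0.00°
|D| = √(2000² + 1142²) ≈ 2303.1, ∠D ≈ 29.73°
|T| = 20 / 2303.1 ≈ 0.0086839
Gain = 20 log₁₀(0.0086839) ≈ -41.23 dB
∠T = 0.00° − 29.73° = -29.73°

Substitute s = j3298:
Numerator: 20 = 20 + j0
Denominator: (j3298) + 2000 = 2000 + j3298
|N| = √(20² + 0²) ≈ 20, ∠N ≈ 0.00°
|D| = √(2000² + 3298²) ≈ 3857, ∠D ≈ 58.77°
|T| = 20 / 3857 ≈ 0.0051854
Gain = 20 log₁₀(0.0051854) ≈ -45.70 dB
∠T = 0.00° − 58.77° = -58.77°

ω = 1142: -41.2 dB, -29.7°; ω = 3298: -45.7 dB, -58.8°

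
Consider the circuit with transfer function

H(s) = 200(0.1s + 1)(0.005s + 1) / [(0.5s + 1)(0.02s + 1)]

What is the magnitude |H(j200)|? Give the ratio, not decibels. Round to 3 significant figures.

At ω = 200 rad/s:
zero (1 + j200·0.1) = 1 + j20 → |·| ≈ 20.025, ∠ ≈ 87.14°
zero (1 + j200·0.005) = 1 + j1 → |·| ≈ 1.4142, ∠ ≈ 45.00°
pole (1 + j200·0.5) = 1 + j100 → |·| ≈ 100, ∠ ≈ 89.43°
pole (1 + j200·0.02) = 1 + j4 → |·| ≈ 4.1231, ∠ ≈ 75.96°
|H| = 200 · 20.025 · 1.4142 / (100 · 4.1231) ≈ 13.737

13.7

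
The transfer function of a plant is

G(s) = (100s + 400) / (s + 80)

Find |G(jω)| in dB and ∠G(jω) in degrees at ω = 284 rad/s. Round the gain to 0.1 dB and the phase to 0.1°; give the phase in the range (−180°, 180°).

Substitute s = j284:
Numerator: 100(j284) + 400 = 400 + j28400
Denominator: (j284) + 80 = 80 + j284
|N| = √(400² + 28400²) ≈ 28403, ∠N ≈ 89.19°
|D| = √(80² + 284²) ≈ 295.05, ∠D ≈ 74.27°
|G| = 28403 / 295.05 ≈ 96.265
Gain = 20 log₁₀(96.265) ≈ 39.67 dB
∠G = 89.19° − 74.27° = 14.92°

39.7 dB, 14.9°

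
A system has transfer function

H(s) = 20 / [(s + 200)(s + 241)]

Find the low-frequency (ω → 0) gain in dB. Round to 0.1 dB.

H(0) = 20 / (200·241) ≈ 0.00041494
20 log₁₀(0.00041494) ≈ -67.64 dB

-67.6 dB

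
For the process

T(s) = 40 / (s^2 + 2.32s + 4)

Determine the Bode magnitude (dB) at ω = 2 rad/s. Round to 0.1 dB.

At s = jω = j2:
quadratic: (j2)² + 2.32·j2 + 4 = 0 + j4.64 → |·| ≈ 4.64, ∠ ≈ 90.00°
|T| = 40 / 4.64 ≈ 8.6207
Gain = 20 log₁₀(8.6207) ≈ 18.71 dB

18.7 dB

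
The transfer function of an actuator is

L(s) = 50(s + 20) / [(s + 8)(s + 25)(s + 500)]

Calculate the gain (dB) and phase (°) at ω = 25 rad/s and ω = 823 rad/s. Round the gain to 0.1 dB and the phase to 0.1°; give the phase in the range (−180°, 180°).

At s = jω = j25:
zero (s+20): 20 + j25 → |·| = √(20²+25²) = √1025 ≈ 32.016, ∠ = arctan(25/20) ≈ 51.34°
pole (s+8): 8 + j25 → |·| = √(8²+25²) = √689 ≈ 26.249, ∠ = arctan(25/8) ≈ 72.26°
pole (s+25): 25 + j25 → |·| = √(25²+25²) = √1250 ≈ 35.355, ∠ = arctan(25/25) ≈ 45.00°
pole (s+500): 500 + j25 → |·| = √(500²+25²) = √250625 ≈ 500.62, ∠ = arctan(25/500) ≈ 2.86°
|L| = 50 · 32.016 / 4.6459e+05 ≈ 0.0034456
Gain = 20 log₁₀(0.0034456) ≈ -49.25 dB
∠L = 51.34° − 120.12° = -68.78°

At s = jω = j823:
zero (s+20): 20 + j823 → |·| = √(20²+823²) = √677729 ≈ 823.24, ∠ = arctan(823/20) ≈ 88.61°
pole (s+8): 8 + j823 → |·| = √(8²+823²) = √677393 ≈ 823.04, ∠ = arctan(823/8) ≈ 89.44°
pole (s+25): 25 + j823 → |·| = √(25²+823²) = √677954 ≈ 823.38, ∠ = arctan(823/25) ≈ 88.26°
pole (s+500): 500 + j823 → |·| = √(500²+823²) = √927329 ≈ 962.98, ∠ = arctan(823/500) ≈ 58.72°
|L| = 50 · 823.24 / 6.5259e+08 ≈ 6.3075e-05
Gain = 20 log₁₀(6.3075e-05) ≈ -84.00 dB
∠L = 88.61° − 236.42° = -147.81°

ω = 25: -49.3 dB, -68.8°; ω = 823: -84.0 dB, -147.8°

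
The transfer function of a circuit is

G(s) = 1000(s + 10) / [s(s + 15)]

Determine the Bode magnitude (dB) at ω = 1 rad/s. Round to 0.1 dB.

At s = jω = j1:
zero (s+10): 10 + j1 → |·| = √(10²+1²) = √101 ≈ 10.05, ∠ = arctan(1/10) ≈ 5.71°
pole (s+15): 15 + j1 → |·| = √(15²+1²) = √226 ≈ 15.033, ∠ = arctan(1/15) ≈ 3.81°
pole at origin: |s| = 1, ∠ = 90.00° (in denominator)
|G| = 1000 · 10.05 / 15.033 ≈ 668.53
Gain = 20 log₁₀(668.53) ≈ 56.50 dB

56.5 dB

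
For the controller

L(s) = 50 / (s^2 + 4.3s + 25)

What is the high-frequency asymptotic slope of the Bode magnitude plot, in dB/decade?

Each pole contributes −20 dB/decade at high frequency; each zero contributes +20 dB/decade.
Net: 0 zero(s) − 2 pole(s) → -40 dB/decade.

-40 dB/decade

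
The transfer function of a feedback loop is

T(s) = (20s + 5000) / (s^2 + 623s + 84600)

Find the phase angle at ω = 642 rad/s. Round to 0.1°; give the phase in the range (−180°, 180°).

Substitute s = j642:
Numerator: 20(j642) + 5000 = 5000 + j12840
Denominator: (j642)^2 + 623(j642) + 84600 = -327564 + j399966
|N| = √(5000² + 12840²) ≈ 13779, ∠N ≈ 68.72°
|D| = √(327564² + 399966²) ≈ 5.1698e+05, ∠D ≈ 129.32°
∠T = 68.72° − 129.32° = -60.60°

-60.6°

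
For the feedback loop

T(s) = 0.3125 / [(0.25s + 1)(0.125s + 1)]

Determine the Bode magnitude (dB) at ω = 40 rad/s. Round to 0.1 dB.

-44.3 dB

At ω = 40 rad/s:
pole (1 + j40·0.25) = 1 + j10 → |·| ≈ 10.05, ∠ ≈ 84.29°
pole (1 + j40·0.125) = 1 + j5 → |·| ≈ 5.099, ∠ ≈ 78.69°
|T| = 0.3125 · 1 / (10.05 · 5.099) ≈ 0.0060982
Gain = 20 log₁₀(0.0060982) ≈ -44.30 dB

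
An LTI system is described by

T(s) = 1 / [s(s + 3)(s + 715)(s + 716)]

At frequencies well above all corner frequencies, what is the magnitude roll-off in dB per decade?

Each pole contributes −20 dB/decade at high frequency; each zero contributes +20 dB/decade.
Net: 0 zero(s) − 4 pole(s) → -80 dB/decade.

-80 dB/decade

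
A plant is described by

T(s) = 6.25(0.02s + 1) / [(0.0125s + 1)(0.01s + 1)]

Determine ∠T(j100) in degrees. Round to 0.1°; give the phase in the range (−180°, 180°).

At ω = 100 rad/s:
zero (1 + j100·0.02) = 1 + j2 → |·| ≈ 2.2361, ∠ ≈ 63.43°
pole (1 + j100·0.0125) = 1 + j1.25 → |·| ≈ 1.6008, ∠ ≈ 51.34°
pole (1 + j100·0.01) = 1 + j1 → |·| ≈ 1.4142, ∠ ≈ 45.00°
∠T = (63.43°) − (51.34° + 45.00°) = -32.91°

-32.9°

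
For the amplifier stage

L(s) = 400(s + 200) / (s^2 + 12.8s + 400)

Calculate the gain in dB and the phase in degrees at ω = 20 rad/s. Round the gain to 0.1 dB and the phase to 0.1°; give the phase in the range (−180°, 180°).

49.9 dB, -84.3°

At s = jω = j20:
zero (s+200): 200 + j20 → |·| = √(200²+20²) = √40400 ≈ 201, ∠ = arctan(20/200) ≈ 5.71°
quadratic: (j20)² + 12.8·j20 + 400 = 0 + j256 → |·| ≈ 256, ∠ ≈ 90.00°
|L| = 400 · 201 / 256 ≈ 314.06
Gain = 20 log₁₀(314.06) ≈ 49.94 dB
∠L = 5.71° − 90.00° = -84.29°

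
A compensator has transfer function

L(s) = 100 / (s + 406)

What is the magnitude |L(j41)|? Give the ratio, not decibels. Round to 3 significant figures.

Substitute s = j41:
Numerator: 100 = 100 + j0
Denominator: (j41) + 406 = 406 + j41
|N| = √(100² + 0²) ≈ 100, ∠N ≈ 0.00°
|D| = √(406² + 41²) ≈ 408.06, ∠D ≈ 5.77°
|L| = 100 / 408.06 ≈ 0.24506

0.245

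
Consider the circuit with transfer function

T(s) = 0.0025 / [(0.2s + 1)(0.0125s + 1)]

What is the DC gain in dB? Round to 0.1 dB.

T(0) = 0.0025 · 1 / 1 = 0.0025
20 log₁₀(0.0025) ≈ -52.04 dB

-52.0 dB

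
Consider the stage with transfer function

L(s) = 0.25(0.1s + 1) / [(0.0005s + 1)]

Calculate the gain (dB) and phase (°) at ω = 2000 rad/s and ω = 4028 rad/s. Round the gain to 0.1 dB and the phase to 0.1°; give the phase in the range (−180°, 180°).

ω = 2000: 31.0 dB, 44.7°; ω = 4028: 33.0 dB, 26.3°

At ω = 2000 rad/s:
zero (1 + j2000·0.1) = 1 + j200 → |·| ≈ 200, ∠ ≈ 89.71°
pole (1 + j2000·0.0005) = 1 + j1 → |·| ≈ 1.4142, ∠ ≈ 45.00°
|L| = 0.25 · 200 / (1.4142) ≈ 35.356
Gain = 20 log₁₀(35.356) ≈ 30.97 dB
∠L = (89.71°) − (45.00°) = 44.71°

At ω = 4028 rad/s:
zero (1 + j4028·0.1) = 1 + j402.8 → |·| ≈ 402.8, ∠ ≈ 89.86°
pole (1 + j4028·0.0005) = 1 + j2.014 → |·| ≈ 2.2486, ∠ ≈ 63.59°
|L| = 0.25 · 402.8 / (2.2486) ≈ 44.783
Gain = 20 log₁₀(44.783) ≈ 33.02 dB
∠L = (89.86°) − (63.59°) = 26.27°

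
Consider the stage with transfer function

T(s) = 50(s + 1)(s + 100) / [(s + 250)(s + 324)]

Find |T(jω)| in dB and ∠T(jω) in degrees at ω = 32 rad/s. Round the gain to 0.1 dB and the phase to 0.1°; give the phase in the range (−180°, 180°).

At s = jω = j32:
zero (s+1): 1 + j32 → |·| = √(1²+32²) = √1025 ≈ 32.016, ∠ = arctan(32/1) ≈ 88.21°
zero (s+100): 100 + j32 → |·| = √(100²+32²) = √11024 ≈ 105, ∠ = arctan(32/100) ≈ 17.74°
pole (s+250): 250 + j32 → |·| = √(250²+32²) = √63524 ≈ 252.04, ∠ = arctan(32/250) ≈ 7.29°
pole (s+324): 324 + j32 → |·| = √(324²+32²) = √106000 ≈ 325.58, ∠ = arctan(32/324) ≈ 5.64°
|T| = 50 · 3361.7 / 82059 ≈ 2.0483
Gain = 20 log₁₀(2.0483) ≈ 6.23 dB
∠T = 105.95° − 12.93° = 93.02°

6.2 dB, 93.0°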